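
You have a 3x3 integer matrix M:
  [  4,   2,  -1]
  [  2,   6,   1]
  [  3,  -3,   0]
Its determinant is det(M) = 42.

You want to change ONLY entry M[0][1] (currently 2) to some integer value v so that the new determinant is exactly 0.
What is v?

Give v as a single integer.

det is linear in entry M[0][1]: det = old_det + (v - 2) * C_01
Cofactor C_01 = 3
Want det = 0: 42 + (v - 2) * 3 = 0
  (v - 2) = -42 / 3 = -14
  v = 2 + (-14) = -12

Answer: -12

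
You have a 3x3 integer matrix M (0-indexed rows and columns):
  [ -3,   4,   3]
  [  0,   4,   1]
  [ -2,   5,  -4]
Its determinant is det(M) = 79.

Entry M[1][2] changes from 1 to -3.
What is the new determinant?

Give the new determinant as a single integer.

Answer: 51

Derivation:
det is linear in row 1: changing M[1][2] by delta changes det by delta * cofactor(1,2).
Cofactor C_12 = (-1)^(1+2) * minor(1,2) = 7
Entry delta = -3 - 1 = -4
Det delta = -4 * 7 = -28
New det = 79 + -28 = 51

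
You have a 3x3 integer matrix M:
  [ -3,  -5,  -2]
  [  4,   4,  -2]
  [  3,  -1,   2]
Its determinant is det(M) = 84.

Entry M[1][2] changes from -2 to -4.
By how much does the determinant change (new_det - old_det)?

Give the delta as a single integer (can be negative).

Answer: 36

Derivation:
Cofactor C_12 = -18
Entry delta = -4 - -2 = -2
Det delta = entry_delta * cofactor = -2 * -18 = 36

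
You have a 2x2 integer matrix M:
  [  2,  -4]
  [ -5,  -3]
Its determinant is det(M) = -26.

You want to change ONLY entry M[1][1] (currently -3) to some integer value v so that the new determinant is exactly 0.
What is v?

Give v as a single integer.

det is linear in entry M[1][1]: det = old_det + (v - -3) * C_11
Cofactor C_11 = 2
Want det = 0: -26 + (v - -3) * 2 = 0
  (v - -3) = 26 / 2 = 13
  v = -3 + (13) = 10

Answer: 10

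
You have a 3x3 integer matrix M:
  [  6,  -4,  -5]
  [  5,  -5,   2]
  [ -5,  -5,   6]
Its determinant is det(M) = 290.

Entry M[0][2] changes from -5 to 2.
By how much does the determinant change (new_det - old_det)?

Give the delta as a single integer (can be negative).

Answer: -350

Derivation:
Cofactor C_02 = -50
Entry delta = 2 - -5 = 7
Det delta = entry_delta * cofactor = 7 * -50 = -350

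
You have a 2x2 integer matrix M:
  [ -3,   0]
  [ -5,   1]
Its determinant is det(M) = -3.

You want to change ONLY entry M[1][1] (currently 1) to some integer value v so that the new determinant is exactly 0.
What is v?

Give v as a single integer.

Answer: 0

Derivation:
det is linear in entry M[1][1]: det = old_det + (v - 1) * C_11
Cofactor C_11 = -3
Want det = 0: -3 + (v - 1) * -3 = 0
  (v - 1) = 3 / -3 = -1
  v = 1 + (-1) = 0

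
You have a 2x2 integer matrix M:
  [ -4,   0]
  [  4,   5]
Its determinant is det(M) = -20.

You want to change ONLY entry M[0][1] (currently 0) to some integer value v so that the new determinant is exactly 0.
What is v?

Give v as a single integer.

det is linear in entry M[0][1]: det = old_det + (v - 0) * C_01
Cofactor C_01 = -4
Want det = 0: -20 + (v - 0) * -4 = 0
  (v - 0) = 20 / -4 = -5
  v = 0 + (-5) = -5

Answer: -5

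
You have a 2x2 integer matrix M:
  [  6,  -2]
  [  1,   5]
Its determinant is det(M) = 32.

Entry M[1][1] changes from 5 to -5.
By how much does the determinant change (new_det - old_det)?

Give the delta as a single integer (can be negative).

Answer: -60

Derivation:
Cofactor C_11 = 6
Entry delta = -5 - 5 = -10
Det delta = entry_delta * cofactor = -10 * 6 = -60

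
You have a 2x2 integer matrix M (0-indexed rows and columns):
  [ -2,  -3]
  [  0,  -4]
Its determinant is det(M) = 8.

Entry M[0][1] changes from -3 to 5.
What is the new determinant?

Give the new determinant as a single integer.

Answer: 8

Derivation:
det is linear in row 0: changing M[0][1] by delta changes det by delta * cofactor(0,1).
Cofactor C_01 = (-1)^(0+1) * minor(0,1) = 0
Entry delta = 5 - -3 = 8
Det delta = 8 * 0 = 0
New det = 8 + 0 = 8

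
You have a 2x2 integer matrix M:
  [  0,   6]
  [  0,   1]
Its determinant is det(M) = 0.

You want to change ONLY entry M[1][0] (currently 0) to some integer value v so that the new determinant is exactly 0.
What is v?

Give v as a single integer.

Answer: 0

Derivation:
det is linear in entry M[1][0]: det = old_det + (v - 0) * C_10
Cofactor C_10 = -6
Want det = 0: 0 + (v - 0) * -6 = 0
  (v - 0) = 0 / -6 = 0
  v = 0 + (0) = 0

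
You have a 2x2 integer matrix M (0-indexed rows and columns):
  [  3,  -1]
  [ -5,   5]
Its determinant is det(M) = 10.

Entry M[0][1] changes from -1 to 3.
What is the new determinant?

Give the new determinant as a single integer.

Answer: 30

Derivation:
det is linear in row 0: changing M[0][1] by delta changes det by delta * cofactor(0,1).
Cofactor C_01 = (-1)^(0+1) * minor(0,1) = 5
Entry delta = 3 - -1 = 4
Det delta = 4 * 5 = 20
New det = 10 + 20 = 30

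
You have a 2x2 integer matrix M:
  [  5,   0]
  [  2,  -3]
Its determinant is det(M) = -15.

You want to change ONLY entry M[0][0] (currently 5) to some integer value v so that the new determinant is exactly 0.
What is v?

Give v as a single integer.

det is linear in entry M[0][0]: det = old_det + (v - 5) * C_00
Cofactor C_00 = -3
Want det = 0: -15 + (v - 5) * -3 = 0
  (v - 5) = 15 / -3 = -5
  v = 5 + (-5) = 0

Answer: 0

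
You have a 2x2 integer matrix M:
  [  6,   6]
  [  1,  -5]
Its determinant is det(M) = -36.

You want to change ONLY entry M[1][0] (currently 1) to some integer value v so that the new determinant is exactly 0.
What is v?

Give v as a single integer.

Answer: -5

Derivation:
det is linear in entry M[1][0]: det = old_det + (v - 1) * C_10
Cofactor C_10 = -6
Want det = 0: -36 + (v - 1) * -6 = 0
  (v - 1) = 36 / -6 = -6
  v = 1 + (-6) = -5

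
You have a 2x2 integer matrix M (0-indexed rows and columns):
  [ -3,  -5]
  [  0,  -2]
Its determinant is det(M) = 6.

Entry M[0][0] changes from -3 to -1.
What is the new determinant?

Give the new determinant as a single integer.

det is linear in row 0: changing M[0][0] by delta changes det by delta * cofactor(0,0).
Cofactor C_00 = (-1)^(0+0) * minor(0,0) = -2
Entry delta = -1 - -3 = 2
Det delta = 2 * -2 = -4
New det = 6 + -4 = 2

Answer: 2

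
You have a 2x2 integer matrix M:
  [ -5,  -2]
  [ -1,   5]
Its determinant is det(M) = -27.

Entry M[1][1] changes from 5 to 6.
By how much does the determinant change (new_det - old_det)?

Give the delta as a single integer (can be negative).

Answer: -5

Derivation:
Cofactor C_11 = -5
Entry delta = 6 - 5 = 1
Det delta = entry_delta * cofactor = 1 * -5 = -5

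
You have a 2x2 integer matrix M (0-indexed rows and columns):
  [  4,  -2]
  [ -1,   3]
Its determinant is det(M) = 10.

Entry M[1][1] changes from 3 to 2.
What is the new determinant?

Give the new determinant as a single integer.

Answer: 6

Derivation:
det is linear in row 1: changing M[1][1] by delta changes det by delta * cofactor(1,1).
Cofactor C_11 = (-1)^(1+1) * minor(1,1) = 4
Entry delta = 2 - 3 = -1
Det delta = -1 * 4 = -4
New det = 10 + -4 = 6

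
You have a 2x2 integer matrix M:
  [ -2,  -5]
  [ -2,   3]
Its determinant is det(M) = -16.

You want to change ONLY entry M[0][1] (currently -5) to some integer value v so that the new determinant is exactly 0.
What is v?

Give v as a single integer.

Answer: 3

Derivation:
det is linear in entry M[0][1]: det = old_det + (v - -5) * C_01
Cofactor C_01 = 2
Want det = 0: -16 + (v - -5) * 2 = 0
  (v - -5) = 16 / 2 = 8
  v = -5 + (8) = 3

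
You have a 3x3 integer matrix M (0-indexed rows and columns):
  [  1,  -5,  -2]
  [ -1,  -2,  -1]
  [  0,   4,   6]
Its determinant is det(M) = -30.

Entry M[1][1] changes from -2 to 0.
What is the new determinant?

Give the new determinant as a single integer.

Answer: -18

Derivation:
det is linear in row 1: changing M[1][1] by delta changes det by delta * cofactor(1,1).
Cofactor C_11 = (-1)^(1+1) * minor(1,1) = 6
Entry delta = 0 - -2 = 2
Det delta = 2 * 6 = 12
New det = -30 + 12 = -18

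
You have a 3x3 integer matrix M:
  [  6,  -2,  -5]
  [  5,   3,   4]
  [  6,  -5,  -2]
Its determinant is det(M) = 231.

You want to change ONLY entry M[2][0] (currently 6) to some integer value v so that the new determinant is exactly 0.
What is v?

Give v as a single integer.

det is linear in entry M[2][0]: det = old_det + (v - 6) * C_20
Cofactor C_20 = 7
Want det = 0: 231 + (v - 6) * 7 = 0
  (v - 6) = -231 / 7 = -33
  v = 6 + (-33) = -27

Answer: -27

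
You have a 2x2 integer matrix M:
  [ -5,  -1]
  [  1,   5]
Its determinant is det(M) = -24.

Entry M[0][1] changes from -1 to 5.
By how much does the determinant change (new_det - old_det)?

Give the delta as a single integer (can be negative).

Cofactor C_01 = -1
Entry delta = 5 - -1 = 6
Det delta = entry_delta * cofactor = 6 * -1 = -6

Answer: -6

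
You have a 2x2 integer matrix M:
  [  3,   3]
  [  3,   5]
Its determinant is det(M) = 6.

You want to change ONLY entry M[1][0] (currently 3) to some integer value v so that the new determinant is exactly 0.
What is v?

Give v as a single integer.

det is linear in entry M[1][0]: det = old_det + (v - 3) * C_10
Cofactor C_10 = -3
Want det = 0: 6 + (v - 3) * -3 = 0
  (v - 3) = -6 / -3 = 2
  v = 3 + (2) = 5

Answer: 5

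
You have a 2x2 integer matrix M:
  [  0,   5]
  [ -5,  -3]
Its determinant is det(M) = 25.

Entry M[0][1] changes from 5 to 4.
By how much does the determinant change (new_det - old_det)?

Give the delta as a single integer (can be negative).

Answer: -5

Derivation:
Cofactor C_01 = 5
Entry delta = 4 - 5 = -1
Det delta = entry_delta * cofactor = -1 * 5 = -5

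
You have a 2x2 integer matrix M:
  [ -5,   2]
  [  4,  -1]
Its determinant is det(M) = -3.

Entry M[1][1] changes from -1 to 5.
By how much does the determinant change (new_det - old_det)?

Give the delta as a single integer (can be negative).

Answer: -30

Derivation:
Cofactor C_11 = -5
Entry delta = 5 - -1 = 6
Det delta = entry_delta * cofactor = 6 * -5 = -30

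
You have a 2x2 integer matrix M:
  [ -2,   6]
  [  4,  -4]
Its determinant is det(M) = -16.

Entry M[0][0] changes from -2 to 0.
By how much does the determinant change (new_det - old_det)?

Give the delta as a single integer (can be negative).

Cofactor C_00 = -4
Entry delta = 0 - -2 = 2
Det delta = entry_delta * cofactor = 2 * -4 = -8

Answer: -8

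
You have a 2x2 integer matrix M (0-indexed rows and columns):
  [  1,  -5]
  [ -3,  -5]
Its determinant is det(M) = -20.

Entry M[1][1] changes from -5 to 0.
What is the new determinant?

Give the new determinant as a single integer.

det is linear in row 1: changing M[1][1] by delta changes det by delta * cofactor(1,1).
Cofactor C_11 = (-1)^(1+1) * minor(1,1) = 1
Entry delta = 0 - -5 = 5
Det delta = 5 * 1 = 5
New det = -20 + 5 = -15

Answer: -15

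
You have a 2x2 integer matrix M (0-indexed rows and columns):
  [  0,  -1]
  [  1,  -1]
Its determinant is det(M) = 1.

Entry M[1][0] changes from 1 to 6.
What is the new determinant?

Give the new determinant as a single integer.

Answer: 6

Derivation:
det is linear in row 1: changing M[1][0] by delta changes det by delta * cofactor(1,0).
Cofactor C_10 = (-1)^(1+0) * minor(1,0) = 1
Entry delta = 6 - 1 = 5
Det delta = 5 * 1 = 5
New det = 1 + 5 = 6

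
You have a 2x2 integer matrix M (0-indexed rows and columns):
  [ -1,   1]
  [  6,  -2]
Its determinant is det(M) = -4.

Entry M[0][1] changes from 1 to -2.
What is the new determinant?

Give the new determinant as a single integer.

Answer: 14

Derivation:
det is linear in row 0: changing M[0][1] by delta changes det by delta * cofactor(0,1).
Cofactor C_01 = (-1)^(0+1) * minor(0,1) = -6
Entry delta = -2 - 1 = -3
Det delta = -3 * -6 = 18
New det = -4 + 18 = 14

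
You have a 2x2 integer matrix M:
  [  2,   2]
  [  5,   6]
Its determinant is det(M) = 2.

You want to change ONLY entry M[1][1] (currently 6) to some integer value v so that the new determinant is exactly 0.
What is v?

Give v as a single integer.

det is linear in entry M[1][1]: det = old_det + (v - 6) * C_11
Cofactor C_11 = 2
Want det = 0: 2 + (v - 6) * 2 = 0
  (v - 6) = -2 / 2 = -1
  v = 6 + (-1) = 5

Answer: 5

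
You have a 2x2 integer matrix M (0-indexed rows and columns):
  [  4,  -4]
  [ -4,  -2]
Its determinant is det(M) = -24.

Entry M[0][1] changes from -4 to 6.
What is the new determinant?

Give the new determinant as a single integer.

det is linear in row 0: changing M[0][1] by delta changes det by delta * cofactor(0,1).
Cofactor C_01 = (-1)^(0+1) * minor(0,1) = 4
Entry delta = 6 - -4 = 10
Det delta = 10 * 4 = 40
New det = -24 + 40 = 16

Answer: 16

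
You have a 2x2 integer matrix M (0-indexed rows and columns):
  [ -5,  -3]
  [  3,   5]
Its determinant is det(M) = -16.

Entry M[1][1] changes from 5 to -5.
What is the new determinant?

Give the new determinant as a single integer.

det is linear in row 1: changing M[1][1] by delta changes det by delta * cofactor(1,1).
Cofactor C_11 = (-1)^(1+1) * minor(1,1) = -5
Entry delta = -5 - 5 = -10
Det delta = -10 * -5 = 50
New det = -16 + 50 = 34

Answer: 34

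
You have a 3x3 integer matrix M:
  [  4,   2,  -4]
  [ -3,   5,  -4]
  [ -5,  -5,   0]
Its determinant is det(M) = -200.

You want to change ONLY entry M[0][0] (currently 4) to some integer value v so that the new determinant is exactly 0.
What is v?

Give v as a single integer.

Answer: -6

Derivation:
det is linear in entry M[0][0]: det = old_det + (v - 4) * C_00
Cofactor C_00 = -20
Want det = 0: -200 + (v - 4) * -20 = 0
  (v - 4) = 200 / -20 = -10
  v = 4 + (-10) = -6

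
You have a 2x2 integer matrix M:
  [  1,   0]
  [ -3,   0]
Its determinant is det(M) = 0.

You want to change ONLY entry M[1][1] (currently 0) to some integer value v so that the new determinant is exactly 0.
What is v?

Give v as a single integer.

Answer: 0

Derivation:
det is linear in entry M[1][1]: det = old_det + (v - 0) * C_11
Cofactor C_11 = 1
Want det = 0: 0 + (v - 0) * 1 = 0
  (v - 0) = 0 / 1 = 0
  v = 0 + (0) = 0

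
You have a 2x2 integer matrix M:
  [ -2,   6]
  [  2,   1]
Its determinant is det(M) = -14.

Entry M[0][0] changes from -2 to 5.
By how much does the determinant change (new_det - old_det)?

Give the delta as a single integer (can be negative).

Answer: 7

Derivation:
Cofactor C_00 = 1
Entry delta = 5 - -2 = 7
Det delta = entry_delta * cofactor = 7 * 1 = 7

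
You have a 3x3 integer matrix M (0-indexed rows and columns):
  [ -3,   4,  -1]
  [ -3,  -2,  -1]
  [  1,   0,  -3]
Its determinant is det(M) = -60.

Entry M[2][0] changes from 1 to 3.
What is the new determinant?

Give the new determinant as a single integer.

Answer: -72

Derivation:
det is linear in row 2: changing M[2][0] by delta changes det by delta * cofactor(2,0).
Cofactor C_20 = (-1)^(2+0) * minor(2,0) = -6
Entry delta = 3 - 1 = 2
Det delta = 2 * -6 = -12
New det = -60 + -12 = -72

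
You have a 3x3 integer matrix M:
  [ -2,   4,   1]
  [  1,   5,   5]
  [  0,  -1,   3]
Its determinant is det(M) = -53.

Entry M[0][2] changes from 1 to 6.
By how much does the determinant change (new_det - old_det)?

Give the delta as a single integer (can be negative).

Cofactor C_02 = -1
Entry delta = 6 - 1 = 5
Det delta = entry_delta * cofactor = 5 * -1 = -5

Answer: -5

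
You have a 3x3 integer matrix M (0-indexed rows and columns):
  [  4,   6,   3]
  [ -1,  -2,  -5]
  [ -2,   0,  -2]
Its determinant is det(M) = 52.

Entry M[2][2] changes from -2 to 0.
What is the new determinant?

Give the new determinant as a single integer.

Answer: 48

Derivation:
det is linear in row 2: changing M[2][2] by delta changes det by delta * cofactor(2,2).
Cofactor C_22 = (-1)^(2+2) * minor(2,2) = -2
Entry delta = 0 - -2 = 2
Det delta = 2 * -2 = -4
New det = 52 + -4 = 48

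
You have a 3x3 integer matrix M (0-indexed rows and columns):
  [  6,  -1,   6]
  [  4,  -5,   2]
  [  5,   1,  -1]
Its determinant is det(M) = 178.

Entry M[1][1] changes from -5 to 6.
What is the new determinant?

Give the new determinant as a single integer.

Answer: -218

Derivation:
det is linear in row 1: changing M[1][1] by delta changes det by delta * cofactor(1,1).
Cofactor C_11 = (-1)^(1+1) * minor(1,1) = -36
Entry delta = 6 - -5 = 11
Det delta = 11 * -36 = -396
New det = 178 + -396 = -218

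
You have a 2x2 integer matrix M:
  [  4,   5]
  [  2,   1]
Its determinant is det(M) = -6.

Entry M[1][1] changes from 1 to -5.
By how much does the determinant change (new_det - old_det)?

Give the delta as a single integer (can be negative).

Answer: -24

Derivation:
Cofactor C_11 = 4
Entry delta = -5 - 1 = -6
Det delta = entry_delta * cofactor = -6 * 4 = -24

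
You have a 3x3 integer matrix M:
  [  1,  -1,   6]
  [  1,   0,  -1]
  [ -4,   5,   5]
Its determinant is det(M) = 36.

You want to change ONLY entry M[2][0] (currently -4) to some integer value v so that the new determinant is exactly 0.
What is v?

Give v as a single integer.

det is linear in entry M[2][0]: det = old_det + (v - -4) * C_20
Cofactor C_20 = 1
Want det = 0: 36 + (v - -4) * 1 = 0
  (v - -4) = -36 / 1 = -36
  v = -4 + (-36) = -40

Answer: -40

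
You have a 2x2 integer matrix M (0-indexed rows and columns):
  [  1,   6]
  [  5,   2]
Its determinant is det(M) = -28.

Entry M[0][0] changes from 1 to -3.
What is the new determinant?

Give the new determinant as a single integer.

det is linear in row 0: changing M[0][0] by delta changes det by delta * cofactor(0,0).
Cofactor C_00 = (-1)^(0+0) * minor(0,0) = 2
Entry delta = -3 - 1 = -4
Det delta = -4 * 2 = -8
New det = -28 + -8 = -36

Answer: -36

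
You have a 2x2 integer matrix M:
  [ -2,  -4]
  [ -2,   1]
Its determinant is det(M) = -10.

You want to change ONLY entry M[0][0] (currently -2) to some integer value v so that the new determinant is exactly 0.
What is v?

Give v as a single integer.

Answer: 8

Derivation:
det is linear in entry M[0][0]: det = old_det + (v - -2) * C_00
Cofactor C_00 = 1
Want det = 0: -10 + (v - -2) * 1 = 0
  (v - -2) = 10 / 1 = 10
  v = -2 + (10) = 8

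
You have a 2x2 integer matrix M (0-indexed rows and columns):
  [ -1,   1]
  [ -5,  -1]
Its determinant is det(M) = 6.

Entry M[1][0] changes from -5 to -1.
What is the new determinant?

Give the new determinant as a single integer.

Answer: 2

Derivation:
det is linear in row 1: changing M[1][0] by delta changes det by delta * cofactor(1,0).
Cofactor C_10 = (-1)^(1+0) * minor(1,0) = -1
Entry delta = -1 - -5 = 4
Det delta = 4 * -1 = -4
New det = 6 + -4 = 2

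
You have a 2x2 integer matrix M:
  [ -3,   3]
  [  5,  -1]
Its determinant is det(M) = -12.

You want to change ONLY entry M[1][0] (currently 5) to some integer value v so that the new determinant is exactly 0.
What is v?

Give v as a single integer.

det is linear in entry M[1][0]: det = old_det + (v - 5) * C_10
Cofactor C_10 = -3
Want det = 0: -12 + (v - 5) * -3 = 0
  (v - 5) = 12 / -3 = -4
  v = 5 + (-4) = 1

Answer: 1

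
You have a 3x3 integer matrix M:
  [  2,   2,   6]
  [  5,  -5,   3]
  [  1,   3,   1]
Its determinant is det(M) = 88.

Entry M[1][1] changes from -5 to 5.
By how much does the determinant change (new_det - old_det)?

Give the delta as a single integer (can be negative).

Answer: -40

Derivation:
Cofactor C_11 = -4
Entry delta = 5 - -5 = 10
Det delta = entry_delta * cofactor = 10 * -4 = -40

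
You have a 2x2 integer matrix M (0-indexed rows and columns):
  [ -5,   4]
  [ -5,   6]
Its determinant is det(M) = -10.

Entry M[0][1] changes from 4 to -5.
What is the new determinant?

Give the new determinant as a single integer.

det is linear in row 0: changing M[0][1] by delta changes det by delta * cofactor(0,1).
Cofactor C_01 = (-1)^(0+1) * minor(0,1) = 5
Entry delta = -5 - 4 = -9
Det delta = -9 * 5 = -45
New det = -10 + -45 = -55

Answer: -55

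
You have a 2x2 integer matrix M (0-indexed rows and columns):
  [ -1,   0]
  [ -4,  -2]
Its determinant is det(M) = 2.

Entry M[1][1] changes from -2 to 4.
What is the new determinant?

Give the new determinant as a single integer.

det is linear in row 1: changing M[1][1] by delta changes det by delta * cofactor(1,1).
Cofactor C_11 = (-1)^(1+1) * minor(1,1) = -1
Entry delta = 4 - -2 = 6
Det delta = 6 * -1 = -6
New det = 2 + -6 = -4

Answer: -4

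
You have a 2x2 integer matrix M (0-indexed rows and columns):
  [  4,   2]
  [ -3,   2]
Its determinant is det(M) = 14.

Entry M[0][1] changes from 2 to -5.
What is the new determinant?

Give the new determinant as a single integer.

det is linear in row 0: changing M[0][1] by delta changes det by delta * cofactor(0,1).
Cofactor C_01 = (-1)^(0+1) * minor(0,1) = 3
Entry delta = -5 - 2 = -7
Det delta = -7 * 3 = -21
New det = 14 + -21 = -7

Answer: -7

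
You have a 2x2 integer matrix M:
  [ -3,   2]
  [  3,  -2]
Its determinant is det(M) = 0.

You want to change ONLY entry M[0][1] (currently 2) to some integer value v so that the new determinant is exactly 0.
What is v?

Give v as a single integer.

det is linear in entry M[0][1]: det = old_det + (v - 2) * C_01
Cofactor C_01 = -3
Want det = 0: 0 + (v - 2) * -3 = 0
  (v - 2) = 0 / -3 = 0
  v = 2 + (0) = 2

Answer: 2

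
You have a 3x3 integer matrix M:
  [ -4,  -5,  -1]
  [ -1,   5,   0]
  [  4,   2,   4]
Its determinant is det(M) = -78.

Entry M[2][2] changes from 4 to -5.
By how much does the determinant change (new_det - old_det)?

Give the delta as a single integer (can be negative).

Cofactor C_22 = -25
Entry delta = -5 - 4 = -9
Det delta = entry_delta * cofactor = -9 * -25 = 225

Answer: 225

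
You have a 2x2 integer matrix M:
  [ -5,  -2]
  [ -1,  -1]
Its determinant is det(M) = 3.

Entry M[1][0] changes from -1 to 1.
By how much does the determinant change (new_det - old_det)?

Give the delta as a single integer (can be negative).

Answer: 4

Derivation:
Cofactor C_10 = 2
Entry delta = 1 - -1 = 2
Det delta = entry_delta * cofactor = 2 * 2 = 4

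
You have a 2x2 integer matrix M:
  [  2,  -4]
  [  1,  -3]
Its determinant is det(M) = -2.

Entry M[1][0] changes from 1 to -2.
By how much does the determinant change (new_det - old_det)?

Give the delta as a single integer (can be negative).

Answer: -12

Derivation:
Cofactor C_10 = 4
Entry delta = -2 - 1 = -3
Det delta = entry_delta * cofactor = -3 * 4 = -12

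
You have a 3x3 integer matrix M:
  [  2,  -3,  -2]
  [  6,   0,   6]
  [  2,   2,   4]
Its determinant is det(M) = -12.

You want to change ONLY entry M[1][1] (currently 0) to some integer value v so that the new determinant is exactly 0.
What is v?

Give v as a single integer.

det is linear in entry M[1][1]: det = old_det + (v - 0) * C_11
Cofactor C_11 = 12
Want det = 0: -12 + (v - 0) * 12 = 0
  (v - 0) = 12 / 12 = 1
  v = 0 + (1) = 1

Answer: 1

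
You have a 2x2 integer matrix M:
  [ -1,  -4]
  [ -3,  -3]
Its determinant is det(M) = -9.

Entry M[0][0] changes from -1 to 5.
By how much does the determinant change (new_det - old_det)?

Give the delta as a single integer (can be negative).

Answer: -18

Derivation:
Cofactor C_00 = -3
Entry delta = 5 - -1 = 6
Det delta = entry_delta * cofactor = 6 * -3 = -18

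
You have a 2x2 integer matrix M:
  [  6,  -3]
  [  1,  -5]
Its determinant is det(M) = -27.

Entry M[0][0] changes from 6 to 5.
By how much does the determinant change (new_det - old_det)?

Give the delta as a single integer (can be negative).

Cofactor C_00 = -5
Entry delta = 5 - 6 = -1
Det delta = entry_delta * cofactor = -1 * -5 = 5

Answer: 5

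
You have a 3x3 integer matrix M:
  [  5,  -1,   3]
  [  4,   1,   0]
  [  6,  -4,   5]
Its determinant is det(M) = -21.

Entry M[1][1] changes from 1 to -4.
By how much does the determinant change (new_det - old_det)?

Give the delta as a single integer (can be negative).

Answer: -35

Derivation:
Cofactor C_11 = 7
Entry delta = -4 - 1 = -5
Det delta = entry_delta * cofactor = -5 * 7 = -35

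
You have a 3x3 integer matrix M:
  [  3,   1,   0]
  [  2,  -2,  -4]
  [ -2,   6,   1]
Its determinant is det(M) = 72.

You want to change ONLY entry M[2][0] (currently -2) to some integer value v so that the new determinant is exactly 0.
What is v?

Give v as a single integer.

Answer: 16

Derivation:
det is linear in entry M[2][0]: det = old_det + (v - -2) * C_20
Cofactor C_20 = -4
Want det = 0: 72 + (v - -2) * -4 = 0
  (v - -2) = -72 / -4 = 18
  v = -2 + (18) = 16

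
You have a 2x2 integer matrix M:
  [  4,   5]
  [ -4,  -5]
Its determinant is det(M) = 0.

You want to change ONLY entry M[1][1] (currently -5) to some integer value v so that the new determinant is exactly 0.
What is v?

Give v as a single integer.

det is linear in entry M[1][1]: det = old_det + (v - -5) * C_11
Cofactor C_11 = 4
Want det = 0: 0 + (v - -5) * 4 = 0
  (v - -5) = 0 / 4 = 0
  v = -5 + (0) = -5

Answer: -5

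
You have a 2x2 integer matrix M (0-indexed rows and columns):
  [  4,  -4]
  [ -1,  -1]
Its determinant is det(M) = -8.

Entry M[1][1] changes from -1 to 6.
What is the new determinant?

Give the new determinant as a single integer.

det is linear in row 1: changing M[1][1] by delta changes det by delta * cofactor(1,1).
Cofactor C_11 = (-1)^(1+1) * minor(1,1) = 4
Entry delta = 6 - -1 = 7
Det delta = 7 * 4 = 28
New det = -8 + 28 = 20

Answer: 20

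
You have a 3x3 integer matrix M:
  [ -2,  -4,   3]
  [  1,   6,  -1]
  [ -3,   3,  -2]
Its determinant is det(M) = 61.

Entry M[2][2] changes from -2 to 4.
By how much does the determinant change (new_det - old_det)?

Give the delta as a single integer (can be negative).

Answer: -48

Derivation:
Cofactor C_22 = -8
Entry delta = 4 - -2 = 6
Det delta = entry_delta * cofactor = 6 * -8 = -48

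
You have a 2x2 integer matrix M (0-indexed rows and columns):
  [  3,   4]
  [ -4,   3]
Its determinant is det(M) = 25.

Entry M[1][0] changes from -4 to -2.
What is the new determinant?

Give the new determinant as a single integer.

Answer: 17

Derivation:
det is linear in row 1: changing M[1][0] by delta changes det by delta * cofactor(1,0).
Cofactor C_10 = (-1)^(1+0) * minor(1,0) = -4
Entry delta = -2 - -4 = 2
Det delta = 2 * -4 = -8
New det = 25 + -8 = 17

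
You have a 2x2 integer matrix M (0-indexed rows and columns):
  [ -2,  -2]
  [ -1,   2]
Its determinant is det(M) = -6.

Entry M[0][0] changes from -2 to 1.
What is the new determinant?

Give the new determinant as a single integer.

Answer: 0

Derivation:
det is linear in row 0: changing M[0][0] by delta changes det by delta * cofactor(0,0).
Cofactor C_00 = (-1)^(0+0) * minor(0,0) = 2
Entry delta = 1 - -2 = 3
Det delta = 3 * 2 = 6
New det = -6 + 6 = 0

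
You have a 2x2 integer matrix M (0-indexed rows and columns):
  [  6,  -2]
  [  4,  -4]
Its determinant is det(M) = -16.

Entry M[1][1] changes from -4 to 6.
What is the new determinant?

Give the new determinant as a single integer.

det is linear in row 1: changing M[1][1] by delta changes det by delta * cofactor(1,1).
Cofactor C_11 = (-1)^(1+1) * minor(1,1) = 6
Entry delta = 6 - -4 = 10
Det delta = 10 * 6 = 60
New det = -16 + 60 = 44

Answer: 44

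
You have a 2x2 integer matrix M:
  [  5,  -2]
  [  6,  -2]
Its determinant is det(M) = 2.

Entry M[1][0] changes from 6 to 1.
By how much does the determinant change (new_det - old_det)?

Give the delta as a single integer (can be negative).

Answer: -10

Derivation:
Cofactor C_10 = 2
Entry delta = 1 - 6 = -5
Det delta = entry_delta * cofactor = -5 * 2 = -10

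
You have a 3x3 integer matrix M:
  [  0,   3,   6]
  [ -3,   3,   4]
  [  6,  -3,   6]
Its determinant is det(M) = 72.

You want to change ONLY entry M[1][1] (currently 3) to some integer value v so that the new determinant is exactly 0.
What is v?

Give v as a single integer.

Answer: 5

Derivation:
det is linear in entry M[1][1]: det = old_det + (v - 3) * C_11
Cofactor C_11 = -36
Want det = 0: 72 + (v - 3) * -36 = 0
  (v - 3) = -72 / -36 = 2
  v = 3 + (2) = 5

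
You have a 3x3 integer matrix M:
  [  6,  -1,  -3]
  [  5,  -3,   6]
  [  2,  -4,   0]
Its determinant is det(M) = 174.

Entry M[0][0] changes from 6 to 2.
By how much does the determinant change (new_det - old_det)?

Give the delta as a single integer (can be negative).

Answer: -96

Derivation:
Cofactor C_00 = 24
Entry delta = 2 - 6 = -4
Det delta = entry_delta * cofactor = -4 * 24 = -96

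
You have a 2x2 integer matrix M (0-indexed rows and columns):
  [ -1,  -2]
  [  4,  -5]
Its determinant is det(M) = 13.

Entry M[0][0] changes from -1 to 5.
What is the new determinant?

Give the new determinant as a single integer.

Answer: -17

Derivation:
det is linear in row 0: changing M[0][0] by delta changes det by delta * cofactor(0,0).
Cofactor C_00 = (-1)^(0+0) * minor(0,0) = -5
Entry delta = 5 - -1 = 6
Det delta = 6 * -5 = -30
New det = 13 + -30 = -17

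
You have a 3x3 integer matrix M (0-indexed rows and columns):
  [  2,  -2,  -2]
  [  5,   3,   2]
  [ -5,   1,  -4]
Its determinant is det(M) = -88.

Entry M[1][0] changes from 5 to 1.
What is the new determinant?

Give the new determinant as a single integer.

Answer: -48

Derivation:
det is linear in row 1: changing M[1][0] by delta changes det by delta * cofactor(1,0).
Cofactor C_10 = (-1)^(1+0) * minor(1,0) = -10
Entry delta = 1 - 5 = -4
Det delta = -4 * -10 = 40
New det = -88 + 40 = -48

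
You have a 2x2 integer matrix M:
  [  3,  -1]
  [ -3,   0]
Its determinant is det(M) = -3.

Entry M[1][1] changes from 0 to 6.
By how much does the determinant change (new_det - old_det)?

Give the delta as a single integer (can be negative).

Cofactor C_11 = 3
Entry delta = 6 - 0 = 6
Det delta = entry_delta * cofactor = 6 * 3 = 18

Answer: 18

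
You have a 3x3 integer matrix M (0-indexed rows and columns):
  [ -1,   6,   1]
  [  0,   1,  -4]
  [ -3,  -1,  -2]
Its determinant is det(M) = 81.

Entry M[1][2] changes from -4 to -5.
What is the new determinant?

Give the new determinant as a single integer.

Answer: 100

Derivation:
det is linear in row 1: changing M[1][2] by delta changes det by delta * cofactor(1,2).
Cofactor C_12 = (-1)^(1+2) * minor(1,2) = -19
Entry delta = -5 - -4 = -1
Det delta = -1 * -19 = 19
New det = 81 + 19 = 100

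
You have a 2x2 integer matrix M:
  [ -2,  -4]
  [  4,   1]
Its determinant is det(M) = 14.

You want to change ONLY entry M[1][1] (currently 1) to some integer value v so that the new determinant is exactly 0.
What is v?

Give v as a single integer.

det is linear in entry M[1][1]: det = old_det + (v - 1) * C_11
Cofactor C_11 = -2
Want det = 0: 14 + (v - 1) * -2 = 0
  (v - 1) = -14 / -2 = 7
  v = 1 + (7) = 8

Answer: 8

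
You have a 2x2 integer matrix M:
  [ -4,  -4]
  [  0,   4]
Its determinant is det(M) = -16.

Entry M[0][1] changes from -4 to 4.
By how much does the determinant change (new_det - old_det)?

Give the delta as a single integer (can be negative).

Cofactor C_01 = 0
Entry delta = 4 - -4 = 8
Det delta = entry_delta * cofactor = 8 * 0 = 0

Answer: 0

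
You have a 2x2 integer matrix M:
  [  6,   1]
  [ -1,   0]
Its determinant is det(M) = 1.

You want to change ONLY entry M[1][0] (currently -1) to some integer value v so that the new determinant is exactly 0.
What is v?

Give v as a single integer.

Answer: 0

Derivation:
det is linear in entry M[1][0]: det = old_det + (v - -1) * C_10
Cofactor C_10 = -1
Want det = 0: 1 + (v - -1) * -1 = 0
  (v - -1) = -1 / -1 = 1
  v = -1 + (1) = 0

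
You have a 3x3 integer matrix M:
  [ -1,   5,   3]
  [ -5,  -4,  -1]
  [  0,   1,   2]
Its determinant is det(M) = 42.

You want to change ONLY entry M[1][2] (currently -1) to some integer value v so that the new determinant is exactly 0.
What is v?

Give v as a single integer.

Answer: -43

Derivation:
det is linear in entry M[1][2]: det = old_det + (v - -1) * C_12
Cofactor C_12 = 1
Want det = 0: 42 + (v - -1) * 1 = 0
  (v - -1) = -42 / 1 = -42
  v = -1 + (-42) = -43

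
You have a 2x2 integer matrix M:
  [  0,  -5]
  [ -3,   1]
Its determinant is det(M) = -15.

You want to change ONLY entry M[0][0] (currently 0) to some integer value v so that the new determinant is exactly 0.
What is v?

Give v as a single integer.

Answer: 15

Derivation:
det is linear in entry M[0][0]: det = old_det + (v - 0) * C_00
Cofactor C_00 = 1
Want det = 0: -15 + (v - 0) * 1 = 0
  (v - 0) = 15 / 1 = 15
  v = 0 + (15) = 15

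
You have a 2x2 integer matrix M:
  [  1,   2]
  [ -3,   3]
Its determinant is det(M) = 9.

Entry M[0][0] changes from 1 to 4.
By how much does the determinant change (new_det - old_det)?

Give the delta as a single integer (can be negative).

Answer: 9

Derivation:
Cofactor C_00 = 3
Entry delta = 4 - 1 = 3
Det delta = entry_delta * cofactor = 3 * 3 = 9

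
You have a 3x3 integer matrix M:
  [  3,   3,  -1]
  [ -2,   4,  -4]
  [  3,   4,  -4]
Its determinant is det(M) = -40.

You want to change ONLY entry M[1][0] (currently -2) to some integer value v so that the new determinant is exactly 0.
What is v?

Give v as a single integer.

Answer: 3

Derivation:
det is linear in entry M[1][0]: det = old_det + (v - -2) * C_10
Cofactor C_10 = 8
Want det = 0: -40 + (v - -2) * 8 = 0
  (v - -2) = 40 / 8 = 5
  v = -2 + (5) = 3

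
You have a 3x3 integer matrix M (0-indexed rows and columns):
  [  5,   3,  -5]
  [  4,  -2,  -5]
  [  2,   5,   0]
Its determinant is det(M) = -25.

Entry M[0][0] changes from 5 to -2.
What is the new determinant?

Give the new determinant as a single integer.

Answer: -200

Derivation:
det is linear in row 0: changing M[0][0] by delta changes det by delta * cofactor(0,0).
Cofactor C_00 = (-1)^(0+0) * minor(0,0) = 25
Entry delta = -2 - 5 = -7
Det delta = -7 * 25 = -175
New det = -25 + -175 = -200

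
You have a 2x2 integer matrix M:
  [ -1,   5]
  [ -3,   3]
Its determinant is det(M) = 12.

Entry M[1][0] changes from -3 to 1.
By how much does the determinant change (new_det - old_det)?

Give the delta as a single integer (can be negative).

Answer: -20

Derivation:
Cofactor C_10 = -5
Entry delta = 1 - -3 = 4
Det delta = entry_delta * cofactor = 4 * -5 = -20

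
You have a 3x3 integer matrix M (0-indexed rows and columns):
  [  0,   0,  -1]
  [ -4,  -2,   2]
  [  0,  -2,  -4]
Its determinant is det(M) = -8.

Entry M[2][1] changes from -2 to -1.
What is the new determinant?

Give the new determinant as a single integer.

det is linear in row 2: changing M[2][1] by delta changes det by delta * cofactor(2,1).
Cofactor C_21 = (-1)^(2+1) * minor(2,1) = 4
Entry delta = -1 - -2 = 1
Det delta = 1 * 4 = 4
New det = -8 + 4 = -4

Answer: -4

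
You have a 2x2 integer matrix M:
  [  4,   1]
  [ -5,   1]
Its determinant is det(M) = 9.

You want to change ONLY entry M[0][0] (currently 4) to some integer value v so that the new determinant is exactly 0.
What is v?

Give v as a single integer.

Answer: -5

Derivation:
det is linear in entry M[0][0]: det = old_det + (v - 4) * C_00
Cofactor C_00 = 1
Want det = 0: 9 + (v - 4) * 1 = 0
  (v - 4) = -9 / 1 = -9
  v = 4 + (-9) = -5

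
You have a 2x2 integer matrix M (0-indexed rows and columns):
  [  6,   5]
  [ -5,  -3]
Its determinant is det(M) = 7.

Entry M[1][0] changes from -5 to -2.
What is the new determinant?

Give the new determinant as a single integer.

Answer: -8

Derivation:
det is linear in row 1: changing M[1][0] by delta changes det by delta * cofactor(1,0).
Cofactor C_10 = (-1)^(1+0) * minor(1,0) = -5
Entry delta = -2 - -5 = 3
Det delta = 3 * -5 = -15
New det = 7 + -15 = -8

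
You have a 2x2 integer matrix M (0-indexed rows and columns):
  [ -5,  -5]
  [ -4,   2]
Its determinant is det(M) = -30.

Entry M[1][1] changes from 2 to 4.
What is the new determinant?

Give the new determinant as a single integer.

Answer: -40

Derivation:
det is linear in row 1: changing M[1][1] by delta changes det by delta * cofactor(1,1).
Cofactor C_11 = (-1)^(1+1) * minor(1,1) = -5
Entry delta = 4 - 2 = 2
Det delta = 2 * -5 = -10
New det = -30 + -10 = -40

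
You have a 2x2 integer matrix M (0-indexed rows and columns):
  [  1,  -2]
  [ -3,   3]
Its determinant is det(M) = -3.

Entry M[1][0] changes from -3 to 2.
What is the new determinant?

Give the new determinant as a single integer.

Answer: 7

Derivation:
det is linear in row 1: changing M[1][0] by delta changes det by delta * cofactor(1,0).
Cofactor C_10 = (-1)^(1+0) * minor(1,0) = 2
Entry delta = 2 - -3 = 5
Det delta = 5 * 2 = 10
New det = -3 + 10 = 7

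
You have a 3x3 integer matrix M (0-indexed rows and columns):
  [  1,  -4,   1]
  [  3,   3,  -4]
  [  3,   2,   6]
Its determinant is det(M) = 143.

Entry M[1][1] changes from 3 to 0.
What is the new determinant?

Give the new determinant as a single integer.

Answer: 134

Derivation:
det is linear in row 1: changing M[1][1] by delta changes det by delta * cofactor(1,1).
Cofactor C_11 = (-1)^(1+1) * minor(1,1) = 3
Entry delta = 0 - 3 = -3
Det delta = -3 * 3 = -9
New det = 143 + -9 = 134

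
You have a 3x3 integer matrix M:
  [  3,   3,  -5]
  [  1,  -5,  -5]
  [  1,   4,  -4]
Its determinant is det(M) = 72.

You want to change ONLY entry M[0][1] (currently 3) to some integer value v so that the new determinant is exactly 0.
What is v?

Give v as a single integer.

det is linear in entry M[0][1]: det = old_det + (v - 3) * C_01
Cofactor C_01 = -1
Want det = 0: 72 + (v - 3) * -1 = 0
  (v - 3) = -72 / -1 = 72
  v = 3 + (72) = 75

Answer: 75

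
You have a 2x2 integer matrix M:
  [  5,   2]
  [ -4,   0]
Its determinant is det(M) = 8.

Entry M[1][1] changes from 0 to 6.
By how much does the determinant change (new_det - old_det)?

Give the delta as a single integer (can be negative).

Cofactor C_11 = 5
Entry delta = 6 - 0 = 6
Det delta = entry_delta * cofactor = 6 * 5 = 30

Answer: 30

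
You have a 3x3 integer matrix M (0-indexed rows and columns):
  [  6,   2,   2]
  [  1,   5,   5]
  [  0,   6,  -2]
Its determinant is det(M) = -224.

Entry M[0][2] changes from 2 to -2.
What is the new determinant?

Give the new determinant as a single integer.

det is linear in row 0: changing M[0][2] by delta changes det by delta * cofactor(0,2).
Cofactor C_02 = (-1)^(0+2) * minor(0,2) = 6
Entry delta = -2 - 2 = -4
Det delta = -4 * 6 = -24
New det = -224 + -24 = -248

Answer: -248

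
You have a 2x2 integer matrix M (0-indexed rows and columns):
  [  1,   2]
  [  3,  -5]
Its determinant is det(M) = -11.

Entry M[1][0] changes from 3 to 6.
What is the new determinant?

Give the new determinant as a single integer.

Answer: -17

Derivation:
det is linear in row 1: changing M[1][0] by delta changes det by delta * cofactor(1,0).
Cofactor C_10 = (-1)^(1+0) * minor(1,0) = -2
Entry delta = 6 - 3 = 3
Det delta = 3 * -2 = -6
New det = -11 + -6 = -17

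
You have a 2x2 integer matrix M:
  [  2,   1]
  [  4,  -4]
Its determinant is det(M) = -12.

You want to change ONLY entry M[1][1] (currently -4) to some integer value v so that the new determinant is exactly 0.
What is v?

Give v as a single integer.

det is linear in entry M[1][1]: det = old_det + (v - -4) * C_11
Cofactor C_11 = 2
Want det = 0: -12 + (v - -4) * 2 = 0
  (v - -4) = 12 / 2 = 6
  v = -4 + (6) = 2

Answer: 2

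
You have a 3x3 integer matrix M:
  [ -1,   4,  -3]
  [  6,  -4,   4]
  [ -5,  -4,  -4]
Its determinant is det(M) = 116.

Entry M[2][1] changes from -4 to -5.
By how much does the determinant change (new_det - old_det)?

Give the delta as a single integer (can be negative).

Cofactor C_21 = -14
Entry delta = -5 - -4 = -1
Det delta = entry_delta * cofactor = -1 * -14 = 14

Answer: 14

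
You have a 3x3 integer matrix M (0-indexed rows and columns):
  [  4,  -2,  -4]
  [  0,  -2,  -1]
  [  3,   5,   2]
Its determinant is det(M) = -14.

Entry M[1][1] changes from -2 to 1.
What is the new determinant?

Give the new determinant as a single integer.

Answer: 46

Derivation:
det is linear in row 1: changing M[1][1] by delta changes det by delta * cofactor(1,1).
Cofactor C_11 = (-1)^(1+1) * minor(1,1) = 20
Entry delta = 1 - -2 = 3
Det delta = 3 * 20 = 60
New det = -14 + 60 = 46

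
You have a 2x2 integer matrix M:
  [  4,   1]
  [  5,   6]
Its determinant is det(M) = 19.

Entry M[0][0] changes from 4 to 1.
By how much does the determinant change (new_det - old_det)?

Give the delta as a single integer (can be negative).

Cofactor C_00 = 6
Entry delta = 1 - 4 = -3
Det delta = entry_delta * cofactor = -3 * 6 = -18

Answer: -18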